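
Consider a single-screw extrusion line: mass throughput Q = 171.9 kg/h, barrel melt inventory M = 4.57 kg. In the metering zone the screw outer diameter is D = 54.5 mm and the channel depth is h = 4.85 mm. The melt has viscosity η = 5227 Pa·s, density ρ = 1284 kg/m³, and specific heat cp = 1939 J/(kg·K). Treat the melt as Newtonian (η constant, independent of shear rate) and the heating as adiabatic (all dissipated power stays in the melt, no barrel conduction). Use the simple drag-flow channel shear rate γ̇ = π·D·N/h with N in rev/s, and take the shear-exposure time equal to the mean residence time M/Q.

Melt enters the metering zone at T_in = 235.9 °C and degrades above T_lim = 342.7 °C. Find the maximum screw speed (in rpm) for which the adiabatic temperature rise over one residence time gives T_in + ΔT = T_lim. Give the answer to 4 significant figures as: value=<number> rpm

Throughput in SI: Q_s = 171.9 kg/h ÷ 3600 s/h = 0.04775 kg/s
t_res = M / Q_s = 4.57 / 0.04775 = 95.7068 s
Convert to metres: D = 0.0545 m, h = 0.00485 m
ΔT_a = T_lim − T_in = 342.7 °C − 235.9 °C = 106.8 K
Invert ΔT = ηγ̇²t_res/(ρcp) for γ̇: γ̇_max² = ΔT_a ρ cp / (η t_res) = 106.8·1284·1939 / (5227·95.7068) = 531.519 s⁻²
γ̇_max = √531.519 = 23.0547 s⁻¹
N_max = γ̇_max·h / (π·D) = 23.0547 · 0.00485 / (π · 0.0545) = 0.653062 rev/s = 39.1837 rpm

value=39.18 rpm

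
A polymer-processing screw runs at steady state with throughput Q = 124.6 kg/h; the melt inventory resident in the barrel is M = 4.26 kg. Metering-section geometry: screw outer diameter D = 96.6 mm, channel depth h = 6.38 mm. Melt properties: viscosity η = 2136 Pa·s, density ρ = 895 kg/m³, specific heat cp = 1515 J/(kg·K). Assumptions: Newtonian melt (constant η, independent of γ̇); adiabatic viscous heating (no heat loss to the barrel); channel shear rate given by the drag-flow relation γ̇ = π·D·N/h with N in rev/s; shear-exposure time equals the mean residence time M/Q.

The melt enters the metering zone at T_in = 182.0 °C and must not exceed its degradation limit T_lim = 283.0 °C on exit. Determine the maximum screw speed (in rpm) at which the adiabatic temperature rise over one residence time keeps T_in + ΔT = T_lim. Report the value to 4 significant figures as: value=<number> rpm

Convert throughput: Q = 124.6 kg/h = 124.6/3600 = 0.0346111 kg/s
t_res = M / Q_s = 4.26 ÷ 0.0346111 = 123.082 s
D = 96.6 mm = 0.0966 m;  h = 6.38 mm = 0.00638 m
Allowable rise: ΔT_a = T_lim − T_in = 283.0 − 182.0 = 101 K
γ̇_max² = ΔT_a·ρ·cp/(η·t_res) = 101·895·1515/(2136·123.082) = 520.909 s⁻²
Take the square root: γ̇_max = √(520.909) = 22.8234 s⁻¹
N_max = γ̇_max·h / (π·D) = 22.8234 · 0.00638 / (π · 0.0966) = 0.479816 rev/s = 28.7889 rpm

value=28.79 rpm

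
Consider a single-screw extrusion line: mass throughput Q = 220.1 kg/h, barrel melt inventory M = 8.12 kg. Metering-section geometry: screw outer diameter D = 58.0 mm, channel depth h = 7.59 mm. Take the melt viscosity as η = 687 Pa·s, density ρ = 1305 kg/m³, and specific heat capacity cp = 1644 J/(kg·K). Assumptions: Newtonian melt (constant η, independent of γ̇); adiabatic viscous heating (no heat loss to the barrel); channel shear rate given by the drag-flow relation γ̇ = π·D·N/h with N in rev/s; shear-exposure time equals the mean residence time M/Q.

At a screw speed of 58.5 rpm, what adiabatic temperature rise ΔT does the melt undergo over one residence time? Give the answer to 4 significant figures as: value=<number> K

value=23.30 K

Throughput in SI: Q_s = 220.1 kg/h ÷ 3600 s/h = 0.0611389 kg/s
t_res = M / Q_s = 8.12 / 0.0611389 = 132.812 s
D = 58.0 mm = 0.058 m;  h = 7.59 mm = 0.00759 m;  N = 58.5 rpm / 60 = 0.975 rev/s
γ̇ = π·D·N / h = π · 0.058 · 0.975 / 0.00759 = 23.4067 s⁻¹
ΔT = η·γ̇²·t_res/(ρ·cp) = [687 × 23.4067² × 132.812] / [1305 × 1644] = 23.3005 K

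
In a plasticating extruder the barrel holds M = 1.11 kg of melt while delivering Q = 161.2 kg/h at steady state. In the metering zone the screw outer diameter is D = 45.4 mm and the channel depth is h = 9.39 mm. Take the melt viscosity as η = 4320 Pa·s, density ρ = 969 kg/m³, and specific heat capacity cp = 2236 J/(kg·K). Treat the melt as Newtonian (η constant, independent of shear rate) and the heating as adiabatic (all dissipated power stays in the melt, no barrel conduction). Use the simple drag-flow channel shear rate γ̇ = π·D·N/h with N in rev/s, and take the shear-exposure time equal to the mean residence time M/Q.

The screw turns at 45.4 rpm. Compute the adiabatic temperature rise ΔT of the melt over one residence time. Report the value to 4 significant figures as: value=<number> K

Throughput in SI: Q_s = 161.2 kg/h ÷ 3600 s/h = 0.0447778 kg/s
t_res = M / Q_s = 1.11 ÷ 0.0447778 = 24.7891 s
Convert to SI: D = 0.0454 m, h = 0.00939 m, N = 45.4/60 = 0.756667 rev/s
γ̇ = π·D·N / h = π · 0.0454 · 0.756667 / 0.00939 = 11.4933 s⁻¹
ΔT = η·γ̇²·t_res/(ρ·cp) = [4320 × 11.4933² × 24.7891] / [969 × 2236] = 6.52887 K

value=6.529 K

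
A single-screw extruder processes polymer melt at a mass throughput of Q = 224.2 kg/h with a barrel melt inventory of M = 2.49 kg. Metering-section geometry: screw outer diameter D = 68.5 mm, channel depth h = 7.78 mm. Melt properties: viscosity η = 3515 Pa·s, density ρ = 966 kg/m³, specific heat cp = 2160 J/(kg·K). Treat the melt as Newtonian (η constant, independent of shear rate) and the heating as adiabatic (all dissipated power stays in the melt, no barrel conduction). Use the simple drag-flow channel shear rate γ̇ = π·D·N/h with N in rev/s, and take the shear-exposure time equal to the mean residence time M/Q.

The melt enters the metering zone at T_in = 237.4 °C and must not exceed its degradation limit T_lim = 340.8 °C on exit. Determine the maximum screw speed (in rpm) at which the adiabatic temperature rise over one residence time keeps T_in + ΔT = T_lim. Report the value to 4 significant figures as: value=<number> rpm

Throughput in SI: Q_s = 224.2 kg/h ÷ 3600 s/h = 0.0622778 kg/s
Mean residence time: t_res = M/Q_s = 2.49 kg / 0.0622778 kg/s = 39.9822 s
D = 68.5 mm = 0.0685 m;  h = 7.78 mm = 0.00778 m
Allowable rise: ΔT_a = T_lim − T_in = 340.8 − 237.4 = 103.4 K
γ̇_max² = ΔT_a·ρ·cp / (η·t_res) = [103.4 × 966 × 2160] / [3515 × 39.9822] = 1535.18 s⁻²
Take the square root: γ̇_max = √(1535.18) = 39.1814 s⁻¹
Solve γ̇ = πDN/h for N: N_max = γ̇_max·h/(π·D) = 39.1814 × 0.00778 / (π × 0.0685) = 1.41651 rev/s = 84.9905 rpm

value=84.99 rpm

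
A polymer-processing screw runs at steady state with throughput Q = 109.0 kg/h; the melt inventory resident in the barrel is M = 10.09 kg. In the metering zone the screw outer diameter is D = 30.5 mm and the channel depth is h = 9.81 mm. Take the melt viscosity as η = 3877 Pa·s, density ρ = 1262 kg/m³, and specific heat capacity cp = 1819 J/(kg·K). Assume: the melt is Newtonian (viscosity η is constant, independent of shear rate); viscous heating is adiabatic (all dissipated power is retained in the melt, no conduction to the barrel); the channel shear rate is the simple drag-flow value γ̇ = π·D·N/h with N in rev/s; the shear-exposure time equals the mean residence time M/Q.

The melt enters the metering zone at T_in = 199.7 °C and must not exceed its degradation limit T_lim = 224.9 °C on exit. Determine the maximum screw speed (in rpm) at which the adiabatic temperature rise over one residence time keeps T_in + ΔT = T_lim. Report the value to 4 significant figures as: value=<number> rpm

value=41.10 rpm

Convert throughput: Q = 109.0 kg/h = 109.0/3600 = 0.0302778 kg/s
t_res = M / Q_s = 10.09 ÷ 0.0302778 = 333.248 s
D = 30.5 mm = 0.0305 m;  h = 9.81 mm = 0.00981 m
ΔT_a = T_lim − T_in = 224.9 °C − 199.7 °C = 25.2 K
γ̇_max² = ΔT_a·ρ·cp/(η·t_res) = 25.2·1262·1819/(3877·333.248) = 44.7744 s⁻²
γ̇_max = sqrt(44.7744) = 6.69137 s⁻¹
N_max = γ̇_max·h / (π·D) = 6.69137 · 0.00981 / (π · 0.0305) = 0.685069 rev/s = 41.1041 rpm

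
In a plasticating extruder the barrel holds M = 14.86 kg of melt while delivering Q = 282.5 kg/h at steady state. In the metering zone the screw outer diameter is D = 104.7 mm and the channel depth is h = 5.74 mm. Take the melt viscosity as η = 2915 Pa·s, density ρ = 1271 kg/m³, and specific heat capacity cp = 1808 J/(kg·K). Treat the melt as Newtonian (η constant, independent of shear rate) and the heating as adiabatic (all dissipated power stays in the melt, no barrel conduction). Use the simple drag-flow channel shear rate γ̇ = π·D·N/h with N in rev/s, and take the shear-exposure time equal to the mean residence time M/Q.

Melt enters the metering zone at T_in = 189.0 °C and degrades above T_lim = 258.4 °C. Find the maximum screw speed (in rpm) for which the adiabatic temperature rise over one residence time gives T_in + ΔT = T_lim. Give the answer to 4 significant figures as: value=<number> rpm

value=17.80 rpm

Q_s = Q / 3600 = 282.5 / 3600 = 0.0784722 kg/s
Mean residence time: t_res = M/Q_s = 14.86 kg / 0.0784722 kg/s = 189.366 s
Convert to metres: D = 0.1047 m, h = 0.00574 m
ΔT_a = T_lim − T_in = 258.4 °C − 189.0 °C = 69.4 K
γ̇_max² = ΔT_a·ρ·cp/(η·t_res) = 69.4·1271·1808/(2915·189.366) = 288.91 s⁻²
Take the square root: γ̇_max = √(288.91) = 16.9973 s⁻¹
N_max = γ̇_max·h / (π·D) = 16.9973 · 0.00574 / (π · 0.1047) = 0.296617 rev/s = 17.797 rpm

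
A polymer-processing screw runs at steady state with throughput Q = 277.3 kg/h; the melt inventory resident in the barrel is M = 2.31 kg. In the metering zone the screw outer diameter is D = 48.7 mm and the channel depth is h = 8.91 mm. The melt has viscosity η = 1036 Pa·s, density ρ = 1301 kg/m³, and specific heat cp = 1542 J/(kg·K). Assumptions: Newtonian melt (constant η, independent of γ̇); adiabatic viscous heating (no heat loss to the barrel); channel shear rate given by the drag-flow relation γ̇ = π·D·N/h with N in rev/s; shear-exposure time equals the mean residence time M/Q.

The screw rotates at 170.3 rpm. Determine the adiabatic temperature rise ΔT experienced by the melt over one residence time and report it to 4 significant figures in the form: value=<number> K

value=36.79 K

Throughput in SI: Q_s = 277.3 kg/h ÷ 3600 s/h = 0.0770278 kg/s
t_res = M / Q_s = 2.31 / 0.0770278 = 29.9892 s
Convert to SI: D = 0.0487 m, h = 0.00891 m, N = 170.3/60 = 2.83833 rev/s
Shear rate: γ̇ = πDN/h = π·0.0487·2.83833/0.00891 = 48.7376 s⁻¹
ΔT = η·γ̇²·t_res/(ρ·cp) = [1036 × 48.7376² × 29.9892] / [1301 × 1542] = 36.7868 K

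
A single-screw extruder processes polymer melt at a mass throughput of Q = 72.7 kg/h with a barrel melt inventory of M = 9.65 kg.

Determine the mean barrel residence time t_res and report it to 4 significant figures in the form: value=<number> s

value=477.9 s

Q_s = Q / 3600 = 72.7 / 3600 = 0.0201944 kg/s
Mean residence time: t_res = M/Q_s = 9.65 kg / 0.0201944 kg/s = 477.854 s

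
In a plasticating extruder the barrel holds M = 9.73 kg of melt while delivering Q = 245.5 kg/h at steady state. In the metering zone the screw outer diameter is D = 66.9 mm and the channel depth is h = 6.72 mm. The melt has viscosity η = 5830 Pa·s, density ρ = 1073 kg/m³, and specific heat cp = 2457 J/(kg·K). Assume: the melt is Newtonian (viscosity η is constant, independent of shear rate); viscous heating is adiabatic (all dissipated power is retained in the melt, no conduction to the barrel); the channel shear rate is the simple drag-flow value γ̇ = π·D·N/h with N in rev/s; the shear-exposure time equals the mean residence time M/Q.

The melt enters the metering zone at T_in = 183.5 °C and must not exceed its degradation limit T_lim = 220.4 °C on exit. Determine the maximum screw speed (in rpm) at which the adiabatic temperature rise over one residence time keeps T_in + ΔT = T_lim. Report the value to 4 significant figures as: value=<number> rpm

Throughput in SI: Q_s = 245.5 kg/h ÷ 3600 s/h = 0.0681944 kg/s
Mean residence time: t_res = M/Q_s = 9.73 kg / 0.0681944 kg/s = 142.68 s
Geometry in SI: D = 66.9 mm → 0.0669 m, h = 6.72 mm → 0.00672 m
ΔT_a = T_lim − T_in = 220.4 °C − 183.5 °C = 36.9 K
γ̇_max² = ΔT_a·ρ·cp / (η·t_res) = [36.9 × 1073 × 2457] / [5830 × 142.68] = 116.95 s⁻²
γ̇_max = √116.95 = 10.8143 s⁻¹
Solve γ̇ = πDN/h for N: N_max = γ̇_max·h/(π·D) = 10.8143 × 0.00672 / (π × 0.0669) = 0.345774 rev/s = 20.7465 rpm

value=20.75 rpm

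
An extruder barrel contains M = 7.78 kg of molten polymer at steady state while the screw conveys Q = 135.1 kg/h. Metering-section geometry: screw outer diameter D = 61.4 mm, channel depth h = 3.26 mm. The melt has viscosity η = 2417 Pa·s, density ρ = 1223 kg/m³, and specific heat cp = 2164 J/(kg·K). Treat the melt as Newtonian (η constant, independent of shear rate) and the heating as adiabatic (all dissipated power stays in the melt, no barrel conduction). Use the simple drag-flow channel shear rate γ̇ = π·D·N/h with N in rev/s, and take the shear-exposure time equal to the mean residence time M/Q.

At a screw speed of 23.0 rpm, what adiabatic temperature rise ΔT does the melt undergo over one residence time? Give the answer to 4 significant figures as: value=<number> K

value=97.40 K

Q_s = Q / 3600 = 135.1 / 3600 = 0.0375278 kg/s
t_res = M / Q_s = 7.78 ÷ 0.0375278 = 207.313 s
D = 61.4 mm = 0.0614 m;  h = 3.26 mm = 0.00326 m;  N = 23.0 rpm / 60 = 0.383333 rev/s
Shear rate: γ̇ = πDN/h = π·0.0614·0.383333/0.00326 = 22.6818 s⁻¹
ΔT = η·γ̇²·t_res/(ρ·cp) = [2417 × 22.6818² × 207.313] / [1223 × 2164] = 97.4034 K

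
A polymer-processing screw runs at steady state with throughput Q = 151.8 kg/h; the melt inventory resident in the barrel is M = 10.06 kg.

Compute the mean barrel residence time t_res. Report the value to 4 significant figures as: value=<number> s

value=238.6 s

Convert throughput: Q = 151.8 kg/h = 151.8/3600 = 0.0421667 kg/s
t_res = M / Q_s = 10.06 ÷ 0.0421667 = 238.577 s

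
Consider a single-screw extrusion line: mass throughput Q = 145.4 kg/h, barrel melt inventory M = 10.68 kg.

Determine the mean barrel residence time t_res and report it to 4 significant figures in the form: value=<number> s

value=264.4 s

Throughput in SI: Q_s = 145.4 kg/h ÷ 3600 s/h = 0.0403889 kg/s
t_res = M / Q_s = 10.68 ÷ 0.0403889 = 264.429 s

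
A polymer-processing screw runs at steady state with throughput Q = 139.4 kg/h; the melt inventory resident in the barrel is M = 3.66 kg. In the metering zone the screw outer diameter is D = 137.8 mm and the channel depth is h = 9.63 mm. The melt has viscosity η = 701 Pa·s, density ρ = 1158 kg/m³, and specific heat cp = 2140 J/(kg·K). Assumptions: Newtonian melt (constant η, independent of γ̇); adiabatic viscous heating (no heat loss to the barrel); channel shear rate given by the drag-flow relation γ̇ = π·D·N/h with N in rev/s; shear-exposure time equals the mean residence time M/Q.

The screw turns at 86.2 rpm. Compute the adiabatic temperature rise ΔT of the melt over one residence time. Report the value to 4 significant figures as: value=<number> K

value=111.5 K

Convert throughput: Q = 139.4 kg/h = 139.4/3600 = 0.0387222 kg/s
Mean residence time: t_res = M/Q_s = 3.66 kg / 0.0387222 kg/s = 94.5194 s
D = 137.8 mm = 0.1378 m;  h = 9.63 mm = 0.00963 m;  N = 86.2 rpm / 60 = 1.43667 rev/s
γ̇ = π·D·N / h = π · 0.1378 · 1.43667 / 0.00963 = 64.5846 s⁻¹
Adiabatic rise: ΔT = η γ̇² t_res / (ρ cp) = 701·(64.5846)²·94.5194 / (1158·2140) = 111.525 K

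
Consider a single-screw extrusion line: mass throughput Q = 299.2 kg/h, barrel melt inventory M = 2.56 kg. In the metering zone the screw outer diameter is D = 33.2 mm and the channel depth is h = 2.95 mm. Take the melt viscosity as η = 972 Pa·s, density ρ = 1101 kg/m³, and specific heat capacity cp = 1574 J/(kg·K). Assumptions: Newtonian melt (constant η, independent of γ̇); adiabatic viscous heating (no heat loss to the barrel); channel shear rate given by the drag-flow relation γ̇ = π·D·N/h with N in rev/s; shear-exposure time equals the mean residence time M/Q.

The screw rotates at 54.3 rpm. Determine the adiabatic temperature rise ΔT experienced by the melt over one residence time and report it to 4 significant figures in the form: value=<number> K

value=17.69 K

Q_s = Q / 3600 = 299.2 / 3600 = 0.0831111 kg/s
t_res = M / Q_s = 2.56 / 0.0831111 = 30.8021 s
Geometry in metres: D = 33.2 mm → 0.0332 m, h = 2.95 mm → 0.00295 m; screw speed N = 54.3 rpm = 0.905 rev/s
γ̇ = π·D·N / h = π · 0.0332 · 0.905 / 0.00295 = 31.9974 s⁻¹
ΔT = η·γ̇²·t_res / (ρ·cp) = 972 · (31.9974)² · 30.8021 / (1101 · 1574) = 17.6882 K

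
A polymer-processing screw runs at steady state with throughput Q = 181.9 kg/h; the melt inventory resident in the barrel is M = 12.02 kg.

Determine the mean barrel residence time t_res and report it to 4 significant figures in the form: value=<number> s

Q_s = Q / 3600 = 181.9 / 3600 = 0.0505278 kg/s
t_res = M / Q_s = 12.02 / 0.0505278 = 237.889 s

value=237.9 s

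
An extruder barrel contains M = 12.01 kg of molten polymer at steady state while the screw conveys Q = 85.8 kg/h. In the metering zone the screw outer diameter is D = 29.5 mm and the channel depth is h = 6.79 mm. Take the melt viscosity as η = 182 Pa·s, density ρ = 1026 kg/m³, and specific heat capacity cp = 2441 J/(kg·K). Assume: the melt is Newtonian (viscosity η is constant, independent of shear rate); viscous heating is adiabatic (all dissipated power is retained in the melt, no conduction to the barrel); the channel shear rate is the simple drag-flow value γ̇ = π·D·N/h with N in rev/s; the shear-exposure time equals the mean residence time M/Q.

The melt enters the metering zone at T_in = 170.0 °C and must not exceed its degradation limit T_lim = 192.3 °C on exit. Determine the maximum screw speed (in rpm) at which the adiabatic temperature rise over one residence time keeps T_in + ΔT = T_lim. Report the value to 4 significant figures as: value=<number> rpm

value=108.5 rpm

Throughput in SI: Q_s = 85.8 kg/h ÷ 3600 s/h = 0.0238333 kg/s
Mean residence time: t_res = M/Q_s = 12.01 kg / 0.0238333 kg/s = 503.916 s
Geometry in SI: D = 29.5 mm → 0.0295 m, h = 6.79 mm → 0.00679 m
ΔT_a = T_lim − T_in = 192.3 °C − 170.0 °C = 22.3 K
Invert ΔT = ηγ̇²t_res/(ρcp) for γ̇: γ̇_max² = ΔT_a ρ cp / (η t_res) = 22.3·1026·2441 / (182·503.916) = 608.962 s⁻²
γ̇_max = √608.962 = 24.6772 s⁻¹
Solve γ̇ = πDN/h for N: N_max = γ̇_max·h/(π·D) = 24.6772 × 0.00679 / (π × 0.0295) = 1.80798 rev/s = 108.479 rpm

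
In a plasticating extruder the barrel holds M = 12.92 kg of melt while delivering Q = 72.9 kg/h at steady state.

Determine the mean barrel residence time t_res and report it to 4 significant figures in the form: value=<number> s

value=638.0 s

Throughput in SI: Q_s = 72.9 kg/h ÷ 3600 s/h = 0.02025 kg/s
t_res = M / Q_s = 12.92 ÷ 0.02025 = 638.025 s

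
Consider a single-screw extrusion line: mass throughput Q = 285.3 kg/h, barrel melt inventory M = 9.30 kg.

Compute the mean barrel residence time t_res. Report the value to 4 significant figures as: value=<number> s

value=117.4 s

Throughput in SI: Q_s = 285.3 kg/h ÷ 3600 s/h = 0.07925 kg/s
Mean residence time: t_res = M/Q_s = 9.30 kg / 0.07925 kg/s = 117.35 s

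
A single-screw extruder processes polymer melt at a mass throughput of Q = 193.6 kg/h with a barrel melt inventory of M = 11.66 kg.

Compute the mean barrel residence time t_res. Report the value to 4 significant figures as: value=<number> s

value=216.8 s

Convert throughput: Q = 193.6 kg/h = 193.6/3600 = 0.0537778 kg/s
t_res = M / Q_s = 11.66 ÷ 0.0537778 = 216.818 s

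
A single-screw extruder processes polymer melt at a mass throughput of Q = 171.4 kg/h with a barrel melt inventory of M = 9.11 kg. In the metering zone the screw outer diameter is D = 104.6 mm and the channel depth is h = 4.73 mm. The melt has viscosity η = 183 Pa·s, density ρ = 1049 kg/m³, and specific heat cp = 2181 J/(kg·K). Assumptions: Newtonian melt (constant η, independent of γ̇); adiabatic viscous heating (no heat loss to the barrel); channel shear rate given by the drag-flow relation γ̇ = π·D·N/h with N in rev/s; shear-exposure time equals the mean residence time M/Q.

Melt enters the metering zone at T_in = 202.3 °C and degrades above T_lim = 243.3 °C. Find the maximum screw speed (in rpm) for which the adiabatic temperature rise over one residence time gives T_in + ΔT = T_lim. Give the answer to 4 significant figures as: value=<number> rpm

value=44.70 rpm

Convert throughput: Q = 171.4 kg/h = 171.4/3600 = 0.0476111 kg/s
Mean residence time: t_res = M/Q_s = 9.11 kg / 0.0476111 kg/s = 191.342 s
Geometry in SI: D = 104.6 mm → 0.1046 m, h = 4.73 mm → 0.00473 m
ΔT_a = T_lim − T_in = 243.3 °C − 202.3 °C = 41 K
γ̇_max² = ΔT_a·ρ·cp / (η·t_res) = [41 × 1049 × 2181] / [183 × 191.342] = 2678.88 s⁻²
γ̇_max = sqrt(2678.88) = 51.7579 s⁻¹
Solve γ̇ = πDN/h for N: N_max = γ̇_max·h/(π·D) = 51.7579 × 0.00473 / (π × 0.1046) = 0.745 rev/s = 44.7 rpm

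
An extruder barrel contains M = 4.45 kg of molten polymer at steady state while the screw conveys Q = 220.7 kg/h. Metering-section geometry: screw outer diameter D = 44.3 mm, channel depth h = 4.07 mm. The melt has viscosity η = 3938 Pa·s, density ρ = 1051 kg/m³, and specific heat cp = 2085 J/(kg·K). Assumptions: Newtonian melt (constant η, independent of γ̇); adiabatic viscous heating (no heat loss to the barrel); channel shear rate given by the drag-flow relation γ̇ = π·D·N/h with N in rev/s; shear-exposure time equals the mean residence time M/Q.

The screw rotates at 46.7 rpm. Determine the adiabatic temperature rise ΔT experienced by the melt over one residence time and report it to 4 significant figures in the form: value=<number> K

Throughput in SI: Q_s = 220.7 kg/h ÷ 3600 s/h = 0.0613056 kg/s
t_res = M / Q_s = 4.45 ÷ 0.0613056 = 72.5872 s
Convert to SI: D = 0.0443 m, h = 0.00407 m, N = 46.7/60 = 0.778333 rev/s
γ̇ = π D N / h = (π)(0.0443)(0.778333) / 0.00407 = 26.6149 s⁻¹
ΔT = η·γ̇²·t_res/(ρ·cp) = [3938 × 26.6149² × 72.5872] / [1051 × 2085] = 92.401 K

value=92.40 K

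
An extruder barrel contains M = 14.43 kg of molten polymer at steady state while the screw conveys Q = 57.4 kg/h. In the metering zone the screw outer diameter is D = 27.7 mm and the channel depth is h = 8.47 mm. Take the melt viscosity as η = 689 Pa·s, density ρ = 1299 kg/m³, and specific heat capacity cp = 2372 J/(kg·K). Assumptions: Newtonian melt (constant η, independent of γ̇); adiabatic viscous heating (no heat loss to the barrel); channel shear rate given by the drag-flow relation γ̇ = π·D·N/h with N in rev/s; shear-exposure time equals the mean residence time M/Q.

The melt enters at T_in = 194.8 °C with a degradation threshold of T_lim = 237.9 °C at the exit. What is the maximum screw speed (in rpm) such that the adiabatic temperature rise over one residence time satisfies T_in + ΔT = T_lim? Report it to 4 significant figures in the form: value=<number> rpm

value=85.23 rpm

Throughput in SI: Q_s = 57.4 kg/h ÷ 3600 s/h = 0.0159444 kg/s
t_res = M / Q_s = 14.43 / 0.0159444 = 905.017 s
Convert to metres: D = 0.0277 m, h = 0.00847 m
Allowable rise: ΔT_a = T_lim − T_in = 237.9 − 194.8 = 43.1 K
γ̇_max² = ΔT_a·ρ·cp / (η·t_res) = [43.1 × 1299 × 2372] / [689 × 905.017] = 212.973 s⁻²
Take the square root: γ̇_max = √(212.973) = 14.5936 s⁻¹
N_max = γ̇_max h / (πD) = 14.5936·0.00847/(π·0.0277) = 1.42042 rev/s → ×60 = 85.2251 rpm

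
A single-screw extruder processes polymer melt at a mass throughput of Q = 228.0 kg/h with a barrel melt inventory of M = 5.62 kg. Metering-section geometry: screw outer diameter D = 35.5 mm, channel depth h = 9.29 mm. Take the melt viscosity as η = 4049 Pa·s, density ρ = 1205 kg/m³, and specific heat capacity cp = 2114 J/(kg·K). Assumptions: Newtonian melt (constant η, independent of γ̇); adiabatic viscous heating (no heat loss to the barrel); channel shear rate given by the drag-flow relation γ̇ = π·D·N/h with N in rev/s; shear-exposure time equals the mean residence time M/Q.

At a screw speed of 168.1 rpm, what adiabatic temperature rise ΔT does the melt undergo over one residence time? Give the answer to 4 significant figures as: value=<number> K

value=159.6 K

Throughput in SI: Q_s = 228.0 kg/h ÷ 3600 s/h = 0.0633333 kg/s
t_res = M / Q_s = 5.62 ÷ 0.0633333 = 88.7368 s
Geometry in metres: D = 35.5 mm → 0.0355 m, h = 9.29 mm → 0.00929 m; screw speed N = 168.1 rpm = 2.80167 rev/s
γ̇ = π·D·N / h = π · 0.0355 · 2.80167 / 0.00929 = 33.634 s⁻¹
ΔT = η·γ̇²·t_res / (ρ·cp) = 4049 · (33.634)² · 88.7368 / (1205 · 2114) = 159.558 K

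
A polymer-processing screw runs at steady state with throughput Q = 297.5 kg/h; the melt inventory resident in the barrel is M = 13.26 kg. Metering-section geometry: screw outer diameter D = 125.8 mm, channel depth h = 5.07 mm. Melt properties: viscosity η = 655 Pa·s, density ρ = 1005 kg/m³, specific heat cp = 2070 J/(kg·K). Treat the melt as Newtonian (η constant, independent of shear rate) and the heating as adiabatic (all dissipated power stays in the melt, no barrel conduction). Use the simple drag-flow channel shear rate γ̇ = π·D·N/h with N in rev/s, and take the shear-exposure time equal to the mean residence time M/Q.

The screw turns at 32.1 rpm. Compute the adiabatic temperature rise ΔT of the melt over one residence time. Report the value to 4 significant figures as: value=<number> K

value=87.87 K

Q_s = Q / 3600 = 297.5 / 3600 = 0.0826389 kg/s
Mean residence time: t_res = M/Q_s = 13.26 kg / 0.0826389 kg/s = 160.457 s
Geometry in metres: D = 125.8 mm → 0.1258 m, h = 5.07 mm → 0.00507 m; screw speed N = 32.1 rpm = 0.535 rev/s
γ̇ = π·D·N / h = π · 0.1258 · 0.535 / 0.00507 = 41.7039 s⁻¹
ΔT = η·γ̇²·t_res / (ρ·cp) = 655 · (41.7039)² · 160.457 / (1005 · 2070) = 87.8651 K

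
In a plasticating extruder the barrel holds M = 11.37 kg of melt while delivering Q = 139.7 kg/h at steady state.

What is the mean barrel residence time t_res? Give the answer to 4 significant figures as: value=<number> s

value=293.0 s

Convert throughput: Q = 139.7 kg/h = 139.7/3600 = 0.0388056 kg/s
t_res = M / Q_s = 11.37 / 0.0388056 = 292.999 s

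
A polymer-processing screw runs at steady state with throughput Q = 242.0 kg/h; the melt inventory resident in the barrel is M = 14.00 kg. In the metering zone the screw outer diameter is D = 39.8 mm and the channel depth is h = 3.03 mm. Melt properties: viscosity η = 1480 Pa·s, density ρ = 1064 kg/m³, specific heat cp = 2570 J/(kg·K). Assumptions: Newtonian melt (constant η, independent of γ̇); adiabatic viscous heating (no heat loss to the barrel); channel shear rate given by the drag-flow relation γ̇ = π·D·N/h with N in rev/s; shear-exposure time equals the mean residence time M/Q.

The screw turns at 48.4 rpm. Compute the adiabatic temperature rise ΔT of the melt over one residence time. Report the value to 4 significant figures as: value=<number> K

Convert throughput: Q = 242.0 kg/h = 242.0/3600 = 0.0672222 kg/s
Mean residence time: t_res = M/Q_s = 14.00 kg / 0.0672222 kg/s = 208.264 s
D = 39.8 mm = 0.0398 m;  h = 3.03 mm = 0.00303 m;  N = 48.4 rpm / 60 = 0.806667 rev/s
γ̇ = π D N / h = (π)(0.0398)(0.806667) / 0.00303 = 33.2877 s⁻¹
Adiabatic rise: ΔT = η γ̇² t_res / (ρ cp) = 1480·(33.2877)²·208.264 / (1064·2570) = 124.902 K

value=124.9 K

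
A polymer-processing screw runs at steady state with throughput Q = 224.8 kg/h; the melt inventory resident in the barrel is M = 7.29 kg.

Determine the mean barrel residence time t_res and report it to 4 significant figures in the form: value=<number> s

value=116.7 s

Q_s = Q / 3600 = 224.8 / 3600 = 0.0624444 kg/s
t_res = M / Q_s = 7.29 ÷ 0.0624444 = 116.744 s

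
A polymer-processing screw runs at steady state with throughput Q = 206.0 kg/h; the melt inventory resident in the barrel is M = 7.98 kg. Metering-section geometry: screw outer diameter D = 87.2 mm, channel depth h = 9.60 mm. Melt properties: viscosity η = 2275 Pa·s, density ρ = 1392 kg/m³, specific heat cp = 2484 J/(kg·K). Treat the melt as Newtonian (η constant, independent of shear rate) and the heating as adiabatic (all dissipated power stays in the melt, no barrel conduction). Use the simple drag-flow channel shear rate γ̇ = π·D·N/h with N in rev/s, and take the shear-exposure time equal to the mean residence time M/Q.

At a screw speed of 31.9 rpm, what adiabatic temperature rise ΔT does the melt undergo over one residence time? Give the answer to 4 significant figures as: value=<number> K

value=21.12 K

Throughput in SI: Q_s = 206.0 kg/h ÷ 3600 s/h = 0.0572222 kg/s
Mean residence time: t_res = M/Q_s = 7.98 kg / 0.0572222 kg/s = 139.456 s
D = 87.2 mm = 0.0872 m;  h = 9.60 mm = 0.0096 m;  N = 31.9 rpm / 60 = 0.531667 rev/s
γ̇ = π D N / h = (π)(0.0872)(0.531667) / 0.0096 = 15.1717 s⁻¹
Adiabatic rise: ΔT = η γ̇² t_res / (ρ cp) = 2275·(15.1717)²·139.456 / (1392·2484) = 21.1202 K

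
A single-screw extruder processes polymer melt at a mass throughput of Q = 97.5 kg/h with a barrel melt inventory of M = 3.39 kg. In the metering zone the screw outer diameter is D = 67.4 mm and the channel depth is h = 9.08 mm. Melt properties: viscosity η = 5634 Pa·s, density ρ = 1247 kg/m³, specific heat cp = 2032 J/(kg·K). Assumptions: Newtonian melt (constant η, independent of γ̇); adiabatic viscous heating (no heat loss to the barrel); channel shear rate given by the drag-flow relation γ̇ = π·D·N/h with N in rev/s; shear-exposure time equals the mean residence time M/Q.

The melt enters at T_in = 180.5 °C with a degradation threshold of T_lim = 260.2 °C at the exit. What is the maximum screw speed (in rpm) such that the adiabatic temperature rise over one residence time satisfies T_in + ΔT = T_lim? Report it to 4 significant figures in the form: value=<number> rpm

Convert throughput: Q = 97.5 kg/h = 97.5/3600 = 0.0270833 kg/s
t_res = M / Q_s = 3.39 / 0.0270833 = 125.169 s
Geometry in SI: D = 67.4 mm → 0.0674 m, h = 9.08 mm → 0.00908 m
ΔT_a = T_lim − T_in = 260.2 °C − 180.5 °C = 79.7 K
γ̇_max² = ΔT_a·ρ·cp / (η·t_res) = [79.7 × 1247 × 2032] / [5634 × 125.169] = 286.374 s⁻²
γ̇_max = √286.374 = 16.9226 s⁻¹
N_max = γ̇_max h / (πD) = 16.9226·0.00908/(π·0.0674) = 0.725677 rev/s → ×60 = 43.5406 rpm

value=43.54 rpm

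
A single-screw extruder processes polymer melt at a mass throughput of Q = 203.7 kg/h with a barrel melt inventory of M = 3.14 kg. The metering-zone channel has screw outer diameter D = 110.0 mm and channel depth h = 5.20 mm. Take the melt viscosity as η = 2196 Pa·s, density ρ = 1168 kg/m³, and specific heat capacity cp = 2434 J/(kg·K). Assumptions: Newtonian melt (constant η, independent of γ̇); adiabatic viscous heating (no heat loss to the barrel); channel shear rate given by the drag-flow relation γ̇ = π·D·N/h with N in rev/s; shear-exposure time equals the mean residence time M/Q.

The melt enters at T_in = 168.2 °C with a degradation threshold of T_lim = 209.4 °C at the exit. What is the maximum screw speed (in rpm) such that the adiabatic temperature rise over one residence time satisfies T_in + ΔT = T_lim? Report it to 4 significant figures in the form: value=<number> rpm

Q_s = Q / 3600 = 203.7 / 3600 = 0.0565833 kg/s
t_res = M / Q_s = 3.14 ÷ 0.0565833 = 55.4934 s
Geometry in SI: D = 110.0 mm → 0.11 m, h = 5.20 mm → 0.0052 m
ΔT_a = T_lim − T_in = 209.4 − 168.2 = 41.2 K
γ̇_max² = ΔT_a·ρ·cp / (η·t_res) = [41.2 × 1168 × 2434] / [2196 × 55.4934] = 961.141 s⁻²
γ̇_max = √961.141 = 31.0023 s⁻¹
Solve γ̇ = πDN/h for N: N_max = γ̇_max·h/(π·D) = 31.0023 × 0.0052 / (π × 0.11) = 0.466503 rev/s = 27.9902 rpm

value=27.99 rpm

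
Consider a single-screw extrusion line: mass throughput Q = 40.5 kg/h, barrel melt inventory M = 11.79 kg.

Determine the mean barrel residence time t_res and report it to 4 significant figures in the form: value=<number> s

value=1048. s

Convert throughput: Q = 40.5 kg/h = 40.5/3600 = 0.01125 kg/s
t_res = M / Q_s = 11.79 / 0.01125 = 1048 s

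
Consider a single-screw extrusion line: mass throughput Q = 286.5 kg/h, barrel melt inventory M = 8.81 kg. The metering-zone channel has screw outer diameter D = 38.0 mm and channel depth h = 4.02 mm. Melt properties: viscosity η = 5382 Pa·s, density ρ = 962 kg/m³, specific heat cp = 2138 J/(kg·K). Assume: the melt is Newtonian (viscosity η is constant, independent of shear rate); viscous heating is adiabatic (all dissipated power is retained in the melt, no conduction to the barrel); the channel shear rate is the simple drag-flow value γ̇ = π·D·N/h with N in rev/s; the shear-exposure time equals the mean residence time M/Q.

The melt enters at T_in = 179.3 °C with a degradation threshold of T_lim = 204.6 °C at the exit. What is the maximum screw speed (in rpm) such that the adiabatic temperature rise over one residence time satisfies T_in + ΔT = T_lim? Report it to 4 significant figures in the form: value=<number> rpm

value=18.88 rpm

Convert throughput: Q = 286.5 kg/h = 286.5/3600 = 0.0795833 kg/s
t_res = M / Q_s = 8.81 ÷ 0.0795833 = 110.702 s
Geometry in SI: D = 38.0 mm → 0.038 m, h = 4.02 mm → 0.00402 m
ΔT_a = T_lim − T_in = 204.6 °C − 179.3 °C = 25.3 K
Invert ΔT = ηγ̇²t_res/(ρcp) for γ̇: γ̇_max² = ΔT_a ρ cp / (η t_res) = 25.3·962·2138 / (5382·110.702) = 87.3385 s⁻²
γ̇_max = sqrt(87.3385) = 9.34551 s⁻¹
N_max = γ̇_max·h / (π·D) = 9.34551 · 0.00402 / (π · 0.038) = 0.314699 rev/s = 18.8819 rpm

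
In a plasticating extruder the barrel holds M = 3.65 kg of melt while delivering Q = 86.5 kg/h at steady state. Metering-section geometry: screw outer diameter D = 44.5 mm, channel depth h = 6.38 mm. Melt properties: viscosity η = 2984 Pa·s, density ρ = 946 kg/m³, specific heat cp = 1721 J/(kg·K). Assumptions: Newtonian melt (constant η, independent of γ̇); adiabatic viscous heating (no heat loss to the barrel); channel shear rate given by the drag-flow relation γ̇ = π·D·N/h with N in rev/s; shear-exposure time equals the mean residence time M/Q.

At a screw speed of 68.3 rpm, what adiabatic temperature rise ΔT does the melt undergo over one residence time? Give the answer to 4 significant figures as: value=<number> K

value=173.2 K

Throughput in SI: Q_s = 86.5 kg/h ÷ 3600 s/h = 0.0240278 kg/s
Mean residence time: t_res = M/Q_s = 3.65 kg / 0.0240278 kg/s = 151.908 s
D = 44.5 mm = 0.0445 m;  h = 6.38 mm = 0.00638 m;  N = 68.3 rpm / 60 = 1.13833 rev/s
γ̇ = π D N / h = (π)(0.0445)(1.13833) / 0.00638 = 24.9436 s⁻¹
Adiabatic rise: ΔT = η γ̇² t_res / (ρ cp) = 2984·(24.9436)²·151.908 / (946·1721) = 173.23 K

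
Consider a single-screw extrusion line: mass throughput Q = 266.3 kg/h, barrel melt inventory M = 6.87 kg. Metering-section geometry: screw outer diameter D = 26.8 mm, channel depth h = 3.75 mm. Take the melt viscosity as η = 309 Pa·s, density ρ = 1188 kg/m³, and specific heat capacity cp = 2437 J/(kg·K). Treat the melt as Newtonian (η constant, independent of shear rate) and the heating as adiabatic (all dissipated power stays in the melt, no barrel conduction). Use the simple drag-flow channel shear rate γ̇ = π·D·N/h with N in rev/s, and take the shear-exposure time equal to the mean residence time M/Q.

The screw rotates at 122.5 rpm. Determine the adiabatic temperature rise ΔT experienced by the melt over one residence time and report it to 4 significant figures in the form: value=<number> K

Throughput in SI: Q_s = 266.3 kg/h ÷ 3600 s/h = 0.0739722 kg/s
t_res = M / Q_s = 6.87 / 0.0739722 = 92.8727 s
D = 26.8 mm = 0.0268 m;  h = 3.75 mm = 0.00375 m;  N = 122.5 rpm / 60 = 2.04167 rev/s
γ̇ = π·D·N / h = π · 0.0268 · 2.04167 / 0.00375 = 45.8393 s⁻¹
Adiabatic rise: ΔT = η γ̇² t_res / (ρ cp) = 309·(45.8393)²·92.8727 / (1188·2437) = 20.8282 K

value=20.83 K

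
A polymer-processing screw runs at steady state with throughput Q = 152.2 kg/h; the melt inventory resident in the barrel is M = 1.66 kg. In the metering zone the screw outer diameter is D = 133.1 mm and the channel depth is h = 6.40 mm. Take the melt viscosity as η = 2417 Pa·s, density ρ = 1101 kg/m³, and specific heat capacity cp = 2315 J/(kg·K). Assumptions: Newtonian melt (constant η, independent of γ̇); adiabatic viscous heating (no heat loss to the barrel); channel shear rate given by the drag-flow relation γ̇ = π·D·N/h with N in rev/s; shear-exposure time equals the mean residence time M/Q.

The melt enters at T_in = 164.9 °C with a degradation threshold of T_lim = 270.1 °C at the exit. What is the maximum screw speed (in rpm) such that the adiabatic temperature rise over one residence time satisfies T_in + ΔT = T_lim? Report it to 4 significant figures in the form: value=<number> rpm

value=48.81 rpm

Convert throughput: Q = 152.2 kg/h = 152.2/3600 = 0.0422778 kg/s
t_res = M / Q_s = 1.66 / 0.0422778 = 39.2641 s
Geometry in SI: D = 133.1 mm → 0.1331 m, h = 6.40 mm → 0.0064 m
ΔT_a = T_lim − T_in = 270.1 − 164.9 = 105.2 K
γ̇_max² = ΔT_a·ρ·cp / (η·t_res) = [105.2 × 1101 × 2315] / [2417 × 39.2641] = 2825.41 s⁻²
γ̇_max = sqrt(2825.41) = 53.1546 s⁻¹
N_max = γ̇_max·h / (π·D) = 53.1546 · 0.0064 / (π · 0.1331) = 0.813566 rev/s = 48.814 rpm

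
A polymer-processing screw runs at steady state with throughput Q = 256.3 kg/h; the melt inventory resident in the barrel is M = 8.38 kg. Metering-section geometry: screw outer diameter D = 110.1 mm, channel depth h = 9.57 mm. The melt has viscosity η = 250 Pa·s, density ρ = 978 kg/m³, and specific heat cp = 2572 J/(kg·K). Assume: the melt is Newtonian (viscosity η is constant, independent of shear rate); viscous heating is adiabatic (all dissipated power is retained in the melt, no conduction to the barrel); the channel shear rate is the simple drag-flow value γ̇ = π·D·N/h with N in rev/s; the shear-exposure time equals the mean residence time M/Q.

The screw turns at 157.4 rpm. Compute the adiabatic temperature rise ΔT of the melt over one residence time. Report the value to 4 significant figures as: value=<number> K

value=105.2 K

Q_s = Q / 3600 = 256.3 / 3600 = 0.0711944 kg/s
Mean residence time: t_res = M/Q_s = 8.38 kg / 0.0711944 kg/s = 117.706 s
Geometry in metres: D = 110.1 mm → 0.1101 m, h = 9.57 mm → 0.00957 m; screw speed N = 157.4 rpm = 2.62333 rev/s
γ̇ = π D N / h = (π)(0.1101)(2.62333) / 0.00957 = 94.8154 s⁻¹
ΔT = η·γ̇²·t_res/(ρ·cp) = [250 × 94.8154² × 117.706] / [978 × 2572] = 105.168 K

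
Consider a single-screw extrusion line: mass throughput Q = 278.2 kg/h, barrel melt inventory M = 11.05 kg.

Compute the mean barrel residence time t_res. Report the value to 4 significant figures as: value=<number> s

value=143.0 s

Throughput in SI: Q_s = 278.2 kg/h ÷ 3600 s/h = 0.0772778 kg/s
t_res = M / Q_s = 11.05 ÷ 0.0772778 = 142.991 s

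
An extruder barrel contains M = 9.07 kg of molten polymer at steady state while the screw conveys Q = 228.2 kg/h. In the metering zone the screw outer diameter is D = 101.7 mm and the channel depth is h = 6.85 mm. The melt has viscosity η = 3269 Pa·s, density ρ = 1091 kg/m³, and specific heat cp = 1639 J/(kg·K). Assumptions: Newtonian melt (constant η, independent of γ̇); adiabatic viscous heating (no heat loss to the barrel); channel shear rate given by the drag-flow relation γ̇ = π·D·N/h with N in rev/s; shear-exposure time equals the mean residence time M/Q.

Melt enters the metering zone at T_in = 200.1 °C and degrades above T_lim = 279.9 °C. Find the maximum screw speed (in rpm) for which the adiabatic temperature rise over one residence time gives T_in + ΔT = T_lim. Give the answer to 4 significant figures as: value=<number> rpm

value=22.47 rpm

Convert throughput: Q = 228.2 kg/h = 228.2/3600 = 0.0633889 kg/s
t_res = M / Q_s = 9.07 / 0.0633889 = 143.085 s
Convert to metres: D = 0.1017 m, h = 0.00685 m
ΔT_a = T_lim − T_in = 279.9 °C − 200.1 °C = 79.8 K
Invert ΔT = ηγ̇²t_res/(ρcp) for γ̇: γ̇_max² = ΔT_a ρ cp / (η t_res) = 79.8·1091·1639 / (3269·143.085) = 305.069 s⁻²
Take the square root: γ̇_max = √(305.069) = 17.4662 s⁻¹
N_max = γ̇_max·h / (π·D) = 17.4662 · 0.00685 / (π · 0.1017) = 0.374471 rev/s = 22.4683 rpm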